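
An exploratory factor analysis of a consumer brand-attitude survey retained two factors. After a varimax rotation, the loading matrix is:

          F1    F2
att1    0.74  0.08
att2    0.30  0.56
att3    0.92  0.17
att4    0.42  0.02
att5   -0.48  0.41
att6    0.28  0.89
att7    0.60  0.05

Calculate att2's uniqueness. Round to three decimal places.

0.596

h² = 0.30² + 0.56² = 0.0900 + 0.3136 = 0.4036
Uniqueness u² = 1 − h² = 1 − 0.4036 = 0.5964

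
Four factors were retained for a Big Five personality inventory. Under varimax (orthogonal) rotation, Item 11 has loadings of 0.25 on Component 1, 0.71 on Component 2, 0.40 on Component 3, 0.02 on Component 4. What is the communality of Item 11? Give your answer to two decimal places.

h² = 0.25² + 0.71² + 0.40² + 0.02² = 0.0625 + 0.5041 + 0.1600 + 0.0004 = 0.7270

0.73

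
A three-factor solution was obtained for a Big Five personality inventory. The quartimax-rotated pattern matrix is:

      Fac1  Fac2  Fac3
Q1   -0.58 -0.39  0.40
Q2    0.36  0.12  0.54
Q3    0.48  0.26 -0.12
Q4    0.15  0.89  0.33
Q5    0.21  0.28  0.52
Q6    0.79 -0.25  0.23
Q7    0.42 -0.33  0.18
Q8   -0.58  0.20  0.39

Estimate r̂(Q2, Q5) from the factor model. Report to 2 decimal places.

0.39

r̂ = Σ λ_i·λ_j across factors = (0.36)(0.21) + (0.12)(0.28) + (0.54)(0.52)
  = +0.0756 +0.0336 +0.2808 = 0.3900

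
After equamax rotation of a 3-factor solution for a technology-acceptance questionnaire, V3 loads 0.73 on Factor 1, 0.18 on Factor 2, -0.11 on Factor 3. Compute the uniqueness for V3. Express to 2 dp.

0.42

h² = 0.73² + 0.18² + (-0.11)² = 0.5329 + 0.0324 + 0.0121 = 0.5774
Uniqueness u² = 1 − h² = 1 − 0.5774 = 0.4226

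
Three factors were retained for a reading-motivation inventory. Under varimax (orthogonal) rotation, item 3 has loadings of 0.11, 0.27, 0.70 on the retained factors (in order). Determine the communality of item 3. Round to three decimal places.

0.575

h² = 0.11² + 0.27² + 0.70² = 0.0121 + 0.0729 + 0.4900 = 0.5750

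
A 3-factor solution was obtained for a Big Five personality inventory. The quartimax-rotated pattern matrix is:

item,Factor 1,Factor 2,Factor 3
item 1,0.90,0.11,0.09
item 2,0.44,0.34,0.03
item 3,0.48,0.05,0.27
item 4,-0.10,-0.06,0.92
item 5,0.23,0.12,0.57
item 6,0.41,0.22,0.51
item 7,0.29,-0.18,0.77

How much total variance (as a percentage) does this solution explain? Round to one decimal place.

SS loadings by factor: 1.5491, 0.2290, 2.1062; total = 3.8843.
Total variance with 7 standardized items is 7, so the solution explains 3.8843/7 = 0.5549 = 55.49%.

55.5%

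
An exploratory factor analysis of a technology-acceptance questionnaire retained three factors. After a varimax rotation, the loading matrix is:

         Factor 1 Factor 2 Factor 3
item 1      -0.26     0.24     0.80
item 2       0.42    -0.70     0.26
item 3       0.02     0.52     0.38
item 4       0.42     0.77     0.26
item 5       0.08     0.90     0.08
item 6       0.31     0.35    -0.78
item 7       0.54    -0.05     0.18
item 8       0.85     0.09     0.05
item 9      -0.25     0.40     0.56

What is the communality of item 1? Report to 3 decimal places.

0.765

h² = (-0.26)² + 0.24² + 0.80² = 0.0676 + 0.0576 + 0.6400 = 0.7652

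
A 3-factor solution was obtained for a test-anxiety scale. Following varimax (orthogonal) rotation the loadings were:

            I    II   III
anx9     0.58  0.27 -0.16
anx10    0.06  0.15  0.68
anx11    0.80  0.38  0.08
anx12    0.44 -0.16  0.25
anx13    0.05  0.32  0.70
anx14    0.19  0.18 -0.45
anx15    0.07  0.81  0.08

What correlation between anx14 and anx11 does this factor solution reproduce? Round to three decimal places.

r̂ = Σ λ_i·λ_j across factors = (0.19)(0.80) + (0.18)(0.38) + (-0.45)(0.08)
  = +0.1520 +0.0684 -0.0360 = 0.1844

0.184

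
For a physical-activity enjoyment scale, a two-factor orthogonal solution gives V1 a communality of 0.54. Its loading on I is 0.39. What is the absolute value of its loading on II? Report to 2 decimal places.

0.62

Under orthogonal rotation h² = Σλ², so λ_II² = h² − (0.1521) = 0.54 − 0.1521 = 0.3879.
|λ| = √0.3879 = 0.6228.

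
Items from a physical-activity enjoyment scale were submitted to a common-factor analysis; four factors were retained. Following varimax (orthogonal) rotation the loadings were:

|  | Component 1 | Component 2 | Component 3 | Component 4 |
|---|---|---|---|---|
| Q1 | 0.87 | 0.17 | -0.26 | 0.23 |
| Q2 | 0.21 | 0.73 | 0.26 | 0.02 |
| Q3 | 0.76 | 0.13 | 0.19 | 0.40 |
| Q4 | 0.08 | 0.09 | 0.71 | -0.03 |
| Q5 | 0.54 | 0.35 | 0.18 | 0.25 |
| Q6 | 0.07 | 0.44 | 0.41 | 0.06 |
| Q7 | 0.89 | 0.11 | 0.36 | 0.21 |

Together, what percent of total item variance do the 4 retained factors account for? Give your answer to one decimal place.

Communalities: 0.9063, 0.6450, 0.7906, 0.5195, 0.5090, 0.3702, 0.9779; Σh² = 4.7185.
Total variance with 7 standardized items is 7, so the solution explains 4.7185/7 = 0.6741 = 67.41%.

67.4%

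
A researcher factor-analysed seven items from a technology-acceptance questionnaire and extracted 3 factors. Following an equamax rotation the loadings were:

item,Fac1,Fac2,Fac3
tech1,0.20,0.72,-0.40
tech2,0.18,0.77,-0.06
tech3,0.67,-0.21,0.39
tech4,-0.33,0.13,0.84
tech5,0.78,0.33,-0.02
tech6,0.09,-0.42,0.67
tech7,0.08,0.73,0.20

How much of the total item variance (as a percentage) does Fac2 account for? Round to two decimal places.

SS loadings for Fac2 = 0.72² + 0.77² + (-0.21)² + 0.13² + 0.33² + (-0.42)² + 0.73² = 1.9905
With 7 standardized items, total variance = 7. Proportion = 1.9905/7 = 0.2844 → 28.44%.

28.44%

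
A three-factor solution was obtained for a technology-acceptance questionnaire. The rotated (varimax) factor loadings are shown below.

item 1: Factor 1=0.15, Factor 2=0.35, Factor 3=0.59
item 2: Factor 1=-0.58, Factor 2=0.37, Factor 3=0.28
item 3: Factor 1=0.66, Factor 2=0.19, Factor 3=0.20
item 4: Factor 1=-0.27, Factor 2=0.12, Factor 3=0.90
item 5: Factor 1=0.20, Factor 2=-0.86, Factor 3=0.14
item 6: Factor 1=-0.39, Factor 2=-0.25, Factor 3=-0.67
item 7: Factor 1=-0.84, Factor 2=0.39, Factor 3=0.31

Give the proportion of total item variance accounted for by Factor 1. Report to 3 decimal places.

SS loadings for Factor 1 = 0.15² + (-0.58)² + 0.66² + (-0.27)² + 0.20² + (-0.39)² + (-0.84)² = 1.7651
Proportion of variance = 1.7651 / 7 = 0.2522.

0.252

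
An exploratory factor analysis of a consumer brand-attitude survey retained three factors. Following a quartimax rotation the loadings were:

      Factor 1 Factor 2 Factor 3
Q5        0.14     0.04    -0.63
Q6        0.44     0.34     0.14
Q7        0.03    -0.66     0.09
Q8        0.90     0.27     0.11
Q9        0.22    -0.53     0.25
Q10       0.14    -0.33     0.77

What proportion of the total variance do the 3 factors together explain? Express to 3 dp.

Communalities: 0.4181, 0.3288, 0.4446, 0.8950, 0.3918, 0.7214; Σh² = 3.1997.
Total variance with 6 standardized items is 6, so the solution explains 3.1997/6 = 0.5333.

0.533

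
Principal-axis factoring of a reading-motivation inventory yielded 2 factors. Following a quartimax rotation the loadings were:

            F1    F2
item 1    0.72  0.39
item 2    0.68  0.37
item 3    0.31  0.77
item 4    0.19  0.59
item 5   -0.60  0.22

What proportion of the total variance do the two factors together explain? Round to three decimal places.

0.550

SS loadings by factor: 1.4730, 1.2784; total = 2.7514.
Total variance with 5 standardized items is 5, so the solution explains 2.7514/5 = 0.5503.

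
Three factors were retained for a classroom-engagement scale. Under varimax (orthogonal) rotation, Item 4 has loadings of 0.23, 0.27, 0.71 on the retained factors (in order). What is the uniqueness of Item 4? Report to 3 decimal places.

0.370

h² = 0.23² + 0.27² + 0.71² = 0.0529 + 0.0729 + 0.5041 = 0.6299
Uniqueness u² = 1 − h² = 1 − 0.6299 = 0.3701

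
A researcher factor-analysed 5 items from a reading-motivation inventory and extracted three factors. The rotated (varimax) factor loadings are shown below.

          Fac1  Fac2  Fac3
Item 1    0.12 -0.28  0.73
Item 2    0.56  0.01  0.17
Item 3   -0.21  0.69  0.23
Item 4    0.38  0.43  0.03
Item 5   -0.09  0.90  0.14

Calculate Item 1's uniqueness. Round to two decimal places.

0.37

h² = 0.12² + (-0.28)² + 0.73² = 0.0144 + 0.0784 + 0.5329 = 0.6257
Uniqueness u² = 1 − h² = 1 − 0.6257 = 0.3743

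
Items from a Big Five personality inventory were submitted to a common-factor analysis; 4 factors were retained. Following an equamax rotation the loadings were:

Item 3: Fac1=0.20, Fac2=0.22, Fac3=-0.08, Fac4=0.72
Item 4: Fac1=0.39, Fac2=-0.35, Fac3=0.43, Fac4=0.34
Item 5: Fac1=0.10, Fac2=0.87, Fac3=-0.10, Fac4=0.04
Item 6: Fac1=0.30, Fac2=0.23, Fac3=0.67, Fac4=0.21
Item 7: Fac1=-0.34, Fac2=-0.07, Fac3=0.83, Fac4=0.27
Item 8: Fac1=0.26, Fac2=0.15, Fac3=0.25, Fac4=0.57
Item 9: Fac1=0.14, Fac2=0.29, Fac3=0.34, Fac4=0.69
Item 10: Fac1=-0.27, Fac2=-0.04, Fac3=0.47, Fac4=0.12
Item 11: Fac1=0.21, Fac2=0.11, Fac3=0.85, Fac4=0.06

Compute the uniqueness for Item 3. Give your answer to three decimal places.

h² = 0.20² + 0.22² + (-0.08)² + 0.72² = 0.0400 + 0.0484 + 0.0064 + 0.5184 = 0.6132
Uniqueness u² = 1 − h² = 1 − 0.6132 = 0.3868

0.387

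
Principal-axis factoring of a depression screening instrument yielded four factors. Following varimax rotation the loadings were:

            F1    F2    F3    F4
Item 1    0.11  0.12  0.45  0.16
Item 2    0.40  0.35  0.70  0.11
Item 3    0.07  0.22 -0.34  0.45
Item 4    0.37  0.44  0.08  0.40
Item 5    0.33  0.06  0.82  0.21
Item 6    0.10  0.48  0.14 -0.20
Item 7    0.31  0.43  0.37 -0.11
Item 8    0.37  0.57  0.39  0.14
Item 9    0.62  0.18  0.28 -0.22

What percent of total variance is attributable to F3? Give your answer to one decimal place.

20.8%

SS loadings for F3 = 0.45² + 0.70² + (-0.34)² + 0.08² + 0.82² + 0.14² + 0.37² + 0.39² + 0.28² = 1.8739
With 9 standardized items, total variance = 9. Proportion = 1.8739/9 = 0.2082 → 20.82%.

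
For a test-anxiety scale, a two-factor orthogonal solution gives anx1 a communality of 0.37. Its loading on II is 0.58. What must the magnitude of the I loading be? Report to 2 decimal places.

0.18

Under orthogonal rotation h² = Σλ², so λ_I² = h² − (0.3364) = 0.37 − 0.3364 = 0.0336.
|λ| = √0.0336 = 0.1833.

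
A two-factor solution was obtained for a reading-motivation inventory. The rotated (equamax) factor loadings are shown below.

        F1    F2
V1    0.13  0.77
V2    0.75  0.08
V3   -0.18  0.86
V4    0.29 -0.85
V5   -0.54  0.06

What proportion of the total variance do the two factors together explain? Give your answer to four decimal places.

0.6105

Communalities: 0.6098, 0.5689, 0.7720, 0.8066, 0.2952; Σh² = 3.0525.
Total variance with 5 standardized items is 5, so the solution explains 3.0525/5 = 0.6105.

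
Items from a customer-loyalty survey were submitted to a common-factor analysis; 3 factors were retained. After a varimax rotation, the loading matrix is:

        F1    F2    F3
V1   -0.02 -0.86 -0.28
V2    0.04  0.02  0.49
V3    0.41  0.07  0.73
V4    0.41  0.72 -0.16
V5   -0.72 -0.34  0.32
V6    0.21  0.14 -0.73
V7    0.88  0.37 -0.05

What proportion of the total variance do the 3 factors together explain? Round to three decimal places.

Communalities: 0.8184, 0.2421, 0.7059, 0.7121, 0.7364, 0.5966, 0.9138; Σh² = 4.7253.
Total variance with 7 standardized items is 7, so the solution explains 4.7253/7 = 0.6750.

0.675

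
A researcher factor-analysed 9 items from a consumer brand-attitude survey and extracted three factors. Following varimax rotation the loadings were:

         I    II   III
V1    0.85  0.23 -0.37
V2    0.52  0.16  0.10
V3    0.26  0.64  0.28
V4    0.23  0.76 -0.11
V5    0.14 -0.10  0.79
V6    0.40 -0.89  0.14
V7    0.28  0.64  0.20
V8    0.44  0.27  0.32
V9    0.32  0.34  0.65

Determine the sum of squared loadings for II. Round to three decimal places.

2.466

SS loadings for II = 0.23² + 0.16² + 0.64² + 0.76² + (-0.10)² + (-0.89)² + 0.64² + 0.27² + 0.34² = 0.0529 + 0.0256 + 0.4096 + 0.5776 + 0.0100 + 0.7921 + 0.4096 + 0.0729 + 0.1156 = 2.4659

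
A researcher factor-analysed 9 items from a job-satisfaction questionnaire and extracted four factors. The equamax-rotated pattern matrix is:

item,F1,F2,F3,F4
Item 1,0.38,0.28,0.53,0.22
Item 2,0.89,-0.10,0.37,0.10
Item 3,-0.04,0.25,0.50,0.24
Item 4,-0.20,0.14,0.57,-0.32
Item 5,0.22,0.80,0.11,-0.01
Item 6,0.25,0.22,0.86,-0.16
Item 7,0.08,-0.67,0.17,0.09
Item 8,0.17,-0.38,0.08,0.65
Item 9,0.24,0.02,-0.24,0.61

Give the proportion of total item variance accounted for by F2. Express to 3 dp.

SS loadings for F2 = 0.28² + (-0.10)² + 0.25² + 0.14² + 0.80² + 0.22² + (-0.67)² + (-0.38)² + 0.02² = 1.4526
Proportion of variance = 1.4526 / 9 = 0.1614.

0.161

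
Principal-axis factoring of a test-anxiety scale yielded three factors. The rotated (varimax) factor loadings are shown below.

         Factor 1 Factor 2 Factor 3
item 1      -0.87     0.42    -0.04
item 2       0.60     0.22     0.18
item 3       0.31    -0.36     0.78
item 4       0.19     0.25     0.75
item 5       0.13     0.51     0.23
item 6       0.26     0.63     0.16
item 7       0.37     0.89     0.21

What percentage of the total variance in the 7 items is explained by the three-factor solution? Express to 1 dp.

SS loadings by factor: 1.4705, 1.8660, 1.3275; total = 4.6640.
Total variance with 7 standardized items is 7, so the solution explains 4.6640/7 = 0.6663 = 66.63%.

66.6%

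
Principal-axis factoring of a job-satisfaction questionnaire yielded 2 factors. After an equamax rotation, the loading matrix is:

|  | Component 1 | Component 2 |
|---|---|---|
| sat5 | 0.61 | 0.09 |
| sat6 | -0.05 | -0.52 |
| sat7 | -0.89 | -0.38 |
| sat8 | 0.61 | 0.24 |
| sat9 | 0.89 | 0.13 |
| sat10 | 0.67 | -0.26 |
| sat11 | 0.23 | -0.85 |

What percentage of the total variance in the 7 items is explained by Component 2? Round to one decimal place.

SS loadings for Component 2 = 0.09² + (-0.52)² + (-0.38)² + 0.24² + 0.13² + (-0.26)² + (-0.85)² = 1.2875
With 7 standardized items, total variance = 7. Proportion = 1.2875/7 = 0.1839 → 18.39%.

18.4%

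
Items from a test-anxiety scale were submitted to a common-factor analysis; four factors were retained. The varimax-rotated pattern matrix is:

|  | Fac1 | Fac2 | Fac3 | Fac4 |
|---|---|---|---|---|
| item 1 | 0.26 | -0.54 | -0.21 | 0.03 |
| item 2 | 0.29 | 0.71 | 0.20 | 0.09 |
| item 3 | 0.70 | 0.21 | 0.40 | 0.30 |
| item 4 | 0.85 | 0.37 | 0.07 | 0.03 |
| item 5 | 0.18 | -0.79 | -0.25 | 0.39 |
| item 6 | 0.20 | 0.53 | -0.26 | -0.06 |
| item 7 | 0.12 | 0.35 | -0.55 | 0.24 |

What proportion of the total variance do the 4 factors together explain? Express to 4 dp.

0.6357

Communalities: 0.4042, 0.6363, 0.7841, 0.8652, 0.8711, 0.3921, 0.4970; Σh² = 4.4500.
Total variance with 7 standardized items is 7, so the solution explains 4.4500/7 = 0.6357.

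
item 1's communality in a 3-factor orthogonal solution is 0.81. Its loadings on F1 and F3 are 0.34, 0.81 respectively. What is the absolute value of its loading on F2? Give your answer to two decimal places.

0.20

Under orthogonal rotation h² = Σλ², so λ_F2² = h² − (0.7717) = 0.81 − 0.7717 = 0.0383.
|λ| = √0.0383 = 0.1957.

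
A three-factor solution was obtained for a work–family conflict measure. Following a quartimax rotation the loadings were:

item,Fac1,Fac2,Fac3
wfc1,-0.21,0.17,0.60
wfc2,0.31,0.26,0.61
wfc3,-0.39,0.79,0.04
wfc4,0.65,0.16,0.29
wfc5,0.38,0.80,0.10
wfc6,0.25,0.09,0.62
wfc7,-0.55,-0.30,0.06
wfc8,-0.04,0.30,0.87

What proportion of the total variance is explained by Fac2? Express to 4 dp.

SS loadings for Fac2 = 0.17² + 0.26² + 0.79² + 0.16² + 0.80² + 0.09² + (-0.30)² + 0.30² = 1.5743
Proportion of variance = 1.5743 / 8 = 0.1968.

0.1968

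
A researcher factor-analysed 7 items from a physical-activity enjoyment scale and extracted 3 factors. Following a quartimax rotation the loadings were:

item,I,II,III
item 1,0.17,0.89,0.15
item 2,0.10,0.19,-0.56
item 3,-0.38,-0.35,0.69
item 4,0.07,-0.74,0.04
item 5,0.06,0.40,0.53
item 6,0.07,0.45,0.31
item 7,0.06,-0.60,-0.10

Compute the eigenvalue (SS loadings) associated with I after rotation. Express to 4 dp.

SS loadings for I = 0.17² + 0.10² + (-0.38)² + 0.07² + 0.06² + 0.07² + 0.06² = 0.0289 + 0.0100 + 0.1444 + 0.0049 + 0.0036 + 0.0049 + 0.0036 = 0.2003

0.2003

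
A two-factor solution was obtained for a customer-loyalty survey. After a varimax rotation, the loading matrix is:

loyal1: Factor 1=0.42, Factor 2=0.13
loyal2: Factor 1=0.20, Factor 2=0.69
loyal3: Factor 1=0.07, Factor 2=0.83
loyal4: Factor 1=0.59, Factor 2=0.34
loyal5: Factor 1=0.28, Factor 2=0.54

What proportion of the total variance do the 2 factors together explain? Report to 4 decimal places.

0.4474

SS loadings by factor: 0.6478, 1.5891; total = 2.2369.
Total variance with 5 standardized items is 5, so the solution explains 2.2369/5 = 0.4474.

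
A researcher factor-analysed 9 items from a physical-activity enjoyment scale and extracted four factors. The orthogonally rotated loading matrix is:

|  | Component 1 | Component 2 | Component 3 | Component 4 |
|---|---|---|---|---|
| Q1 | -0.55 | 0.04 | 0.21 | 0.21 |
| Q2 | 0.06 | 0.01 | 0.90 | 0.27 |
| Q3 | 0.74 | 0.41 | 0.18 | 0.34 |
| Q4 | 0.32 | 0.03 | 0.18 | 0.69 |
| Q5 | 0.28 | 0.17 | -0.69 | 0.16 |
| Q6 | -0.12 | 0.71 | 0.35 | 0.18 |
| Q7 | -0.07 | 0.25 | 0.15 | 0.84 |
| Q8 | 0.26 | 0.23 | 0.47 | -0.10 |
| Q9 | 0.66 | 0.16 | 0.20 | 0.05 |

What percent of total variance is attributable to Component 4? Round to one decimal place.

SS loadings for Component 4 = 0.21² + 0.27² + 0.34² + 0.69² + 0.16² + 0.18² + 0.84² + (-0.10)² + 0.05² = 1.4848
With 9 standardized items, total variance = 9. Proportion = 1.4848/9 = 0.1650 → 16.50%.

16.5%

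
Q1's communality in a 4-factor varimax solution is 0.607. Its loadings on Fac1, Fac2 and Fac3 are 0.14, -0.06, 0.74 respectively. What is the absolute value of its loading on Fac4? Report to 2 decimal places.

0.19

Under orthogonal rotation h² = Σλ², so λ_Fac4² = h² − (0.5708) = 0.607 − 0.5708 = 0.0362.
|λ| = √0.0362 = 0.1903.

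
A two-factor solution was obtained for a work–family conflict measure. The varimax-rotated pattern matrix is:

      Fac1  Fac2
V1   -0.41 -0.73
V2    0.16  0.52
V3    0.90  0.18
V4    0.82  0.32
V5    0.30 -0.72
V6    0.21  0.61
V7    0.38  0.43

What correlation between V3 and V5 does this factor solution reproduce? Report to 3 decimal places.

0.140

r̂ = Σ λ_i·λ_j across factors = (0.90)(0.30) + (0.18)(-0.72)
  = +0.2700 -0.1296 = 0.1404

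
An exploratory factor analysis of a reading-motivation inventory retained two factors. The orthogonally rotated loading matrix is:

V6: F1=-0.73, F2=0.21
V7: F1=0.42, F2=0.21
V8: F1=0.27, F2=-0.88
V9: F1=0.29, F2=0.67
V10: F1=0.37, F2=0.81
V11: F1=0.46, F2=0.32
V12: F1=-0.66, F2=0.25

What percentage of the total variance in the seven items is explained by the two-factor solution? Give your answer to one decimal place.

54.0%

Communalities: 0.5770, 0.2205, 0.8473, 0.5330, 0.7930, 0.3140, 0.4981; Σh² = 3.7829.
Total variance with 7 standardized items is 7, so the solution explains 3.7829/7 = 0.5404 = 54.04%.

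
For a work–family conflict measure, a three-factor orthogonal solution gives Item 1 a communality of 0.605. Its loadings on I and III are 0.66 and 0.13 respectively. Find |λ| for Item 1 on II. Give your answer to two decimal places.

Under orthogonal rotation h² = Σλ², so λ_II² = h² − (0.4525) = 0.605 − 0.4525 = 0.1525.
|λ| = √0.1525 = 0.3905.

0.39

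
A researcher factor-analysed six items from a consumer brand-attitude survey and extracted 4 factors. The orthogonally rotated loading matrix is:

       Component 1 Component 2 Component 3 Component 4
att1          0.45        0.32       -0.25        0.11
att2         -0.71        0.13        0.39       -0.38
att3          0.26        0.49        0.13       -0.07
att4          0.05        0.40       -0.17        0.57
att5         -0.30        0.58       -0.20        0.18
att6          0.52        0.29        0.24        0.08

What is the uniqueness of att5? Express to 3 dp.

h² = (-0.30)² + 0.58² + (-0.20)² + 0.18² = 0.0900 + 0.3364 + 0.0400 + 0.0324 = 0.4988
Uniqueness u² = 1 − h² = 1 − 0.4988 = 0.5012

0.501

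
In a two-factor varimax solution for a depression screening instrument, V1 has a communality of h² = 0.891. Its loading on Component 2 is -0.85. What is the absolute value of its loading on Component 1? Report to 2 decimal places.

0.41

Under orthogonal rotation h² = Σλ², so λ_Component 1² = h² − (0.7225) = 0.891 − 0.7225 = 0.1685.
|λ| = √0.1685 = 0.4105.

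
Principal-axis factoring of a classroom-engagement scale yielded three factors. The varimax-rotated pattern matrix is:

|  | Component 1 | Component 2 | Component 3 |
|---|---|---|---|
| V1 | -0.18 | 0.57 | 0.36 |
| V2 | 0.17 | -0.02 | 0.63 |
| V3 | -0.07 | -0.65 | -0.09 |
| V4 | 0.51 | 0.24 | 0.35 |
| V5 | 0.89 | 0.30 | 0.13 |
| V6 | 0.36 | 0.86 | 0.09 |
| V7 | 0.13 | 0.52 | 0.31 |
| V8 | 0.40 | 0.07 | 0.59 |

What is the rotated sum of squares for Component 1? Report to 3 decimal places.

SS loadings for Component 1 = (-0.18)² + 0.17² + (-0.07)² + 0.51² + 0.89² + 0.36² + 0.13² + 0.40² = 0.0324 + 0.0289 + 0.0049 + 0.2601 + 0.7921 + 0.1296 + 0.0169 + 0.1600 = 1.4249

1.425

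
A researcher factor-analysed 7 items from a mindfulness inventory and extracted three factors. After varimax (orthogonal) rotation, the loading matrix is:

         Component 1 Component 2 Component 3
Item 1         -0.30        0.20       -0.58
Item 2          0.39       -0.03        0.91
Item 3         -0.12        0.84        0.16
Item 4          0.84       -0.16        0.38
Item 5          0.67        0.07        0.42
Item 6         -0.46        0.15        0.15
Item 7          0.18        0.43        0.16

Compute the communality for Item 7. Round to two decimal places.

0.24

h² = 0.18² + 0.43² + 0.16² = 0.0324 + 0.1849 + 0.0256 = 0.2429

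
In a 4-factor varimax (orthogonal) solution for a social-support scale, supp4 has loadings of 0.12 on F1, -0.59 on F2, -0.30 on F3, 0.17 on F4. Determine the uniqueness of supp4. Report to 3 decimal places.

0.519

h² = 0.12² + (-0.59)² + (-0.30)² + 0.17² = 0.0144 + 0.3481 + 0.0900 + 0.0289 = 0.4814
Uniqueness u² = 1 − h² = 1 − 0.4814 = 0.5186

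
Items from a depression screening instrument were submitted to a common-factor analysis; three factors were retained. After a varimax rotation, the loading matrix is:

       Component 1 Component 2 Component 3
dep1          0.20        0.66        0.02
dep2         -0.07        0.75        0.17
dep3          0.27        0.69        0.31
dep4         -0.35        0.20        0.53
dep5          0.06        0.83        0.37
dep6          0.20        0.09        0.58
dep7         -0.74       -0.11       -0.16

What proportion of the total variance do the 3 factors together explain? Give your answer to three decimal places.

SS loadings by factor: 0.8315, 2.2233, 0.9052; total = 3.9600.
Total variance with 7 standardized items is 7, so the solution explains 3.9600/7 = 0.5657.

0.566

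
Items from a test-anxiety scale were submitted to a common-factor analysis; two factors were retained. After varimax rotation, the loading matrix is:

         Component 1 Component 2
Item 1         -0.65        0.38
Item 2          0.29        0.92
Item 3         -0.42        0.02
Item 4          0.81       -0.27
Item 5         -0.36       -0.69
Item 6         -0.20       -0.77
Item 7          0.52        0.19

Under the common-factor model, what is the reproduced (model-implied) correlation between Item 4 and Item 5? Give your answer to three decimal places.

r̂ = Σ λ_i·λ_j across factors = (0.81)(-0.36) + (-0.27)(-0.69)
  = -0.2916 +0.1863 = -0.1053

-0.105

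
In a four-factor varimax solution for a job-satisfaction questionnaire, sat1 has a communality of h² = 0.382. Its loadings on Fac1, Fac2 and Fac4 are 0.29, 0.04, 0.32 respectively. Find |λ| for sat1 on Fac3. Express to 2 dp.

0.44

Under orthogonal rotation h² = Σλ², so λ_Fac3² = h² − (0.1881) = 0.382 − 0.1881 = 0.1939.
|λ| = √0.1939 = 0.4403.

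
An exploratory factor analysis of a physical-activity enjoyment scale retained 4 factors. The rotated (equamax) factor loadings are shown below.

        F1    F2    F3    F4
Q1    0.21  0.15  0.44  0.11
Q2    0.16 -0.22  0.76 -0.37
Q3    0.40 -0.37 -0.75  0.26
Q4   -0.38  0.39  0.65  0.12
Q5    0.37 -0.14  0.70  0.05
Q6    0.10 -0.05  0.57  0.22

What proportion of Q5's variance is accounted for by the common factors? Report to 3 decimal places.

h² = 0.37² + (-0.14)² + 0.70² + 0.05² = 0.1369 + 0.0196 + 0.4900 + 0.0025 = 0.6490

0.649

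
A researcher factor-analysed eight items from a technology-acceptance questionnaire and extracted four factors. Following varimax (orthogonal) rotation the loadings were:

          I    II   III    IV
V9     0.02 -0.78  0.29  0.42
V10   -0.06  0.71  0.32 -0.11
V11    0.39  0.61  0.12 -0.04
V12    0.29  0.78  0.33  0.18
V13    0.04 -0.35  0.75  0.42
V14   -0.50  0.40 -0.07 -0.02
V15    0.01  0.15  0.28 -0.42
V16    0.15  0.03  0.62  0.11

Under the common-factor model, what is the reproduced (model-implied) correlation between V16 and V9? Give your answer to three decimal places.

r̂ = Σ λ_i·λ_j across factors = (0.15)(0.02) + (0.03)(-0.78) + (0.62)(0.29) + (0.11)(0.42)
  = +0.0030 -0.0234 +0.1798 +0.0462 = 0.2056

0.206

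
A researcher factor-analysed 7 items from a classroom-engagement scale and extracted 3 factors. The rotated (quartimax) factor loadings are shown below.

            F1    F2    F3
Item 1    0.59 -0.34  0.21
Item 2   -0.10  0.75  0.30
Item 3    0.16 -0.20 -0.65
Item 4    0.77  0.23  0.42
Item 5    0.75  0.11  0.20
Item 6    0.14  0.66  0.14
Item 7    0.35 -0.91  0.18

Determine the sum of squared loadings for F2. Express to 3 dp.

2.047

SS loadings for F2 = (-0.34)² + 0.75² + (-0.20)² + 0.23² + 0.11² + 0.66² + (-0.91)² = 0.1156 + 0.5625 + 0.0400 + 0.0529 + 0.0121 + 0.4356 + 0.8281 = 2.0468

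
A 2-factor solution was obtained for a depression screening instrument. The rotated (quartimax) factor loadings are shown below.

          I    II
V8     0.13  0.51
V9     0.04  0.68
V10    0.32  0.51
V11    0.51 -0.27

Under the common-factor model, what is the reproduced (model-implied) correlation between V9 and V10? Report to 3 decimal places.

0.360

r̂ = Σ λ_i·λ_j across factors = (0.04)(0.32) + (0.68)(0.51)
  = +0.0128 +0.3468 = 0.3596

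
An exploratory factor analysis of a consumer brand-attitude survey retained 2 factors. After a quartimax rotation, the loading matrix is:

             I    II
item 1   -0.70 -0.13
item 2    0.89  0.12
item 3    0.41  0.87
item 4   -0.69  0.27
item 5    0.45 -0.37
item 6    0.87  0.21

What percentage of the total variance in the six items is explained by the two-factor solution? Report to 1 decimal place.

Communalities: 0.5069, 0.8065, 0.9250, 0.5490, 0.3394, 0.8010; Σh² = 3.9278.
Total variance with 6 standardized items is 6, so the solution explains 3.9278/6 = 0.6546 = 65.46%.

65.5%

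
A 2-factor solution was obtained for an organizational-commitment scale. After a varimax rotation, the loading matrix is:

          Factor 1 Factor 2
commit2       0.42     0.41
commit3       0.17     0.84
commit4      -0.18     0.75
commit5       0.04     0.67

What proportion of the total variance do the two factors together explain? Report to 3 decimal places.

SS loadings by factor: 0.2393, 1.8851; total = 2.1244.
Total variance with 4 standardized items is 4, so the solution explains 2.1244/4 = 0.5311.

0.531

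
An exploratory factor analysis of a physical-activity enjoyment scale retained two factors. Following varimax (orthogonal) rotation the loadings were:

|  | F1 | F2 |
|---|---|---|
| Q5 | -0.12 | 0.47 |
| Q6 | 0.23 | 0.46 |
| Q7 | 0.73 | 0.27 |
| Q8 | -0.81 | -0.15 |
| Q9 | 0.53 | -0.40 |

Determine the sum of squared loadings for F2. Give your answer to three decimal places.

SS loadings for F2 = 0.47² + 0.46² + 0.27² + (-0.15)² + (-0.40)² = 0.2209 + 0.2116 + 0.0729 + 0.0225 + 0.1600 = 0.6879

0.688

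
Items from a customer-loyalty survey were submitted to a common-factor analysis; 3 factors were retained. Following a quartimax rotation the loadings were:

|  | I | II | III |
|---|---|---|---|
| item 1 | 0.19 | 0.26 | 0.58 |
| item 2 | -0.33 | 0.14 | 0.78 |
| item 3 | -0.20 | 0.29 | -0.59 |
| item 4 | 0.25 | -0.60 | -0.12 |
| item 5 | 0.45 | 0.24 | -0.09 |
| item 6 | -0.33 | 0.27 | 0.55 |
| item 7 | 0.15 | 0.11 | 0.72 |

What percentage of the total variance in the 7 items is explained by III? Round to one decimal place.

30.5%

SS loadings for III = 0.58² + 0.78² + (-0.59)² + (-0.12)² + (-0.09)² + 0.55² + 0.72² = 2.1363
With 7 standardized items, total variance = 7. Proportion = 2.1363/7 = 0.3052 → 30.52%.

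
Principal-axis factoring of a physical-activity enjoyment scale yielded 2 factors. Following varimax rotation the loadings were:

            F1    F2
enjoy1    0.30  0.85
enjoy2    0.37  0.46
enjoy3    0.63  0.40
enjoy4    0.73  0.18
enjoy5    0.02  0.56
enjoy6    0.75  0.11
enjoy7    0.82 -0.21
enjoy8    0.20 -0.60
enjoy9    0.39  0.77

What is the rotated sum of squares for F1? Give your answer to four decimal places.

2.5841

SS loadings for F1 = 0.30² + 0.37² + 0.63² + 0.73² + 0.02² + 0.75² + 0.82² + 0.20² + 0.39² = 0.0900 + 0.1369 + 0.3969 + 0.5329 + 0.0004 + 0.5625 + 0.6724 + 0.0400 + 0.1521 = 2.5841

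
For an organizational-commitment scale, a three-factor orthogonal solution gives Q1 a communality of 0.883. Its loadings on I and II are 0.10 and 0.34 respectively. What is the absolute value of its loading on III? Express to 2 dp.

0.87

Under orthogonal rotation h² = Σλ², so λ_III² = h² − (0.1256) = 0.883 − 0.1256 = 0.7574.
|λ| = √0.7574 = 0.8703.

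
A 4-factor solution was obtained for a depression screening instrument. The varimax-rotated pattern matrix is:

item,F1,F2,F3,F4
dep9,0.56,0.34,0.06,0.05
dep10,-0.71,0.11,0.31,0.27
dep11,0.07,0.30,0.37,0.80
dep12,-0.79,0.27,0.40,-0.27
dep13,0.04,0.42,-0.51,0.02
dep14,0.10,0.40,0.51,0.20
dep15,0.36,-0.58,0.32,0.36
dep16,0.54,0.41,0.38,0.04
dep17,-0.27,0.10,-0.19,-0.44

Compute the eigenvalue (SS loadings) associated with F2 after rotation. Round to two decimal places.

1.14

SS loadings for F2 = 0.34² + 0.11² + 0.30² + 0.27² + 0.42² + 0.40² + (-0.58)² + 0.41² + 0.10² = 0.1156 + 0.0121 + 0.0900 + 0.0729 + 0.1764 + 0.1600 + 0.3364 + 0.1681 + 0.0100 = 1.1415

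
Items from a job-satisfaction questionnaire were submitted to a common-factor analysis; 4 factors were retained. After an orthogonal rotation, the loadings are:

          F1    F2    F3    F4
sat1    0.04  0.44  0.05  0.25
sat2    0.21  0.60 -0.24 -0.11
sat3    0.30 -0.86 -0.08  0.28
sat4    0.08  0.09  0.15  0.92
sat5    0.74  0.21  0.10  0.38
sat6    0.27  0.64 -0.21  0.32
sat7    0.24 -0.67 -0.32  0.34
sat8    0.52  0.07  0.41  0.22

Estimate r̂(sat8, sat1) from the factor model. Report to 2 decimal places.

0.13

r̂ = Σ λ_i·λ_j across factors = (0.52)(0.04) + (0.07)(0.44) + (0.41)(0.05) + (0.22)(0.25)
  = +0.0208 +0.0308 +0.0205 +0.0550 = 0.1271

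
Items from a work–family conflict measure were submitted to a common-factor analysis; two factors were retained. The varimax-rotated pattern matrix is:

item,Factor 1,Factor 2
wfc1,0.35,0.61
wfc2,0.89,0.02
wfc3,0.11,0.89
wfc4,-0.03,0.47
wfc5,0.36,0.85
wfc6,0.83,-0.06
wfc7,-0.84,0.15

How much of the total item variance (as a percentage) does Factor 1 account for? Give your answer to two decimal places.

SS loadings for Factor 1 = 0.35² + 0.89² + 0.11² + (-0.03)² + 0.36² + 0.83² + (-0.84)² = 2.4517
With 7 standardized items, total variance = 7. Proportion = 2.4517/7 = 0.3502 → 35.02%.

35.02%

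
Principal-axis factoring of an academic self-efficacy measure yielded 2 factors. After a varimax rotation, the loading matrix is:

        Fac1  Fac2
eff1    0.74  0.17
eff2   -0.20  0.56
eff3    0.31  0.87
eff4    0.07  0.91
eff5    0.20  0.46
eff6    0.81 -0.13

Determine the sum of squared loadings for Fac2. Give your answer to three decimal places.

2.156

SS loadings for Fac2 = 0.17² + 0.56² + 0.87² + 0.91² + 0.46² + (-0.13)² = 0.0289 + 0.3136 + 0.7569 + 0.8281 + 0.2116 + 0.0169 = 2.1560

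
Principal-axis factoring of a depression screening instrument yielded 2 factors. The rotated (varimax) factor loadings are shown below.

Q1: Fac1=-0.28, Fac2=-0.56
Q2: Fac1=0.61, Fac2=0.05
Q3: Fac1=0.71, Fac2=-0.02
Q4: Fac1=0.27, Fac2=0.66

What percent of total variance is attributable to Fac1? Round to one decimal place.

25.7%

SS loadings for Fac1 = (-0.28)² + 0.61² + 0.71² + 0.27² = 1.0275
With 4 standardized items, total variance = 4. Proportion = 1.0275/4 = 0.2569 → 25.69%.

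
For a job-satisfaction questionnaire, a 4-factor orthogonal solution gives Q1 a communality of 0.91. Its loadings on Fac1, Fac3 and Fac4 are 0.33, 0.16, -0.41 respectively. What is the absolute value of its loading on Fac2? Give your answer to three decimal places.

0.779

Under orthogonal rotation h² = Σλ², so λ_Fac2² = h² − (0.3026) = 0.91 − 0.3026 = 0.6074.
|λ| = √0.6074 = 0.7794.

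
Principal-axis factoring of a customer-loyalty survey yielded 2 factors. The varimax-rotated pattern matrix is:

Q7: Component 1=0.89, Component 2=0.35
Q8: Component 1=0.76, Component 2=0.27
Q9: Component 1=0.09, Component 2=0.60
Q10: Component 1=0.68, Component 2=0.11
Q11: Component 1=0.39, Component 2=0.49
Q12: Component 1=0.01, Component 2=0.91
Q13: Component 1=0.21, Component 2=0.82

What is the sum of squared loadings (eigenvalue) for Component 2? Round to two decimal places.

2.31

SS loadings for Component 2 = 0.35² + 0.27² + 0.60² + 0.11² + 0.49² + 0.91² + 0.82² = 0.1225 + 0.0729 + 0.3600 + 0.0121 + 0.2401 + 0.8281 + 0.6724 = 2.3081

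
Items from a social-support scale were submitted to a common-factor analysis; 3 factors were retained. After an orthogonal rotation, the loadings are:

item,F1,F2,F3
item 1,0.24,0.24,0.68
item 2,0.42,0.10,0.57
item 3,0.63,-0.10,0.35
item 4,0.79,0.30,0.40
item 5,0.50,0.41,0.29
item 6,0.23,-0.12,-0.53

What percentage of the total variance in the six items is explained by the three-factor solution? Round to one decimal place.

55.7%

SS loadings by factor: 1.5579, 0.3501, 1.4348; total = 3.3428.
Total variance with 6 standardized items is 6, so the solution explains 3.3428/6 = 0.5571 = 55.71%.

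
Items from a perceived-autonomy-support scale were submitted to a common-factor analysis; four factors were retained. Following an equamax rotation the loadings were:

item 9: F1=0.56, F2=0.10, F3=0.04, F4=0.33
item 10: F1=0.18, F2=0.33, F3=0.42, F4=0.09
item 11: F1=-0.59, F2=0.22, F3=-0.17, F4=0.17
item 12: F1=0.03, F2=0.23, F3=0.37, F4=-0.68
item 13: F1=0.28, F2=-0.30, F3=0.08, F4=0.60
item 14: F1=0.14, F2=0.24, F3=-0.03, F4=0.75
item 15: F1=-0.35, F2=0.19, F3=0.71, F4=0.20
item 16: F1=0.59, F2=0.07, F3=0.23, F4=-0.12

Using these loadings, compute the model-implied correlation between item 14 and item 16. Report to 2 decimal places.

r̂ = Σ λ_i·λ_j across factors = (0.14)(0.59) + (0.24)(0.07) + (-0.03)(0.23) + (0.75)(-0.12)
  = +0.0826 +0.0168 -0.0069 -0.0900 = 0.0025

0.00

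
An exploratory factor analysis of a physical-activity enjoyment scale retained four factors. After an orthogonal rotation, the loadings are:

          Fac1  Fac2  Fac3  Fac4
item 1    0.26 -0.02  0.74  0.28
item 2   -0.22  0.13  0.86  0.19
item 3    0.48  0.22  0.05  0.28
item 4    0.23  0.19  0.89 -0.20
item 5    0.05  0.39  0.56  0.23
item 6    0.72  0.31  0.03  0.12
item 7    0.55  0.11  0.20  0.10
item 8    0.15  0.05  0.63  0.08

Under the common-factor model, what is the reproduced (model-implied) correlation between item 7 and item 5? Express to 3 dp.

r̂ = Σ λ_i·λ_j across factors = (0.55)(0.05) + (0.11)(0.39) + (0.20)(0.56) + (0.10)(0.23)
  = +0.0275 +0.0429 +0.1120 +0.0230 = 0.2054

0.205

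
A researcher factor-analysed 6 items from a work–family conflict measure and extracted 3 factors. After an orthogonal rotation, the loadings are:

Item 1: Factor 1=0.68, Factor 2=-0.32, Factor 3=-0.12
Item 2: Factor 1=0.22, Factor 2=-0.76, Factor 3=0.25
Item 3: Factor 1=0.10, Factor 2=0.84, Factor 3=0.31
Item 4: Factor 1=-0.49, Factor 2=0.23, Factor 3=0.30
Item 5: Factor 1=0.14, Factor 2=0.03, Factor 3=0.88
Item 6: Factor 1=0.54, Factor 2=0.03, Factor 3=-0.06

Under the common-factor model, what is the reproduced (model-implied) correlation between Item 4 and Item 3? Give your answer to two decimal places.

0.24

r̂ = Σ λ_i·λ_j across factors = (-0.49)(0.10) + (0.23)(0.84) + (0.30)(0.31)
  = -0.0490 +0.1932 +0.0930 = 0.2372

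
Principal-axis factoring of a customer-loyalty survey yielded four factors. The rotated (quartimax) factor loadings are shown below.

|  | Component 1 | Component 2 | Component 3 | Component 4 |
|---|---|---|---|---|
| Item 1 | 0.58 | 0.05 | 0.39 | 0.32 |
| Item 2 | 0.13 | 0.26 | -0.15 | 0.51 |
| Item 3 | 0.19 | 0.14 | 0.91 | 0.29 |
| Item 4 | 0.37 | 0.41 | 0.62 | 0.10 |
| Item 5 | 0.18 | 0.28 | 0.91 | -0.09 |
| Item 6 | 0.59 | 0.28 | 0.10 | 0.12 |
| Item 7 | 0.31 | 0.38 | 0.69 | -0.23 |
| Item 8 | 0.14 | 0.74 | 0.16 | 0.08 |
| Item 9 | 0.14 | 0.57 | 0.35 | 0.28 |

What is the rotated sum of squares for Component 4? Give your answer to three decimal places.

SS loadings for Component 4 = 0.32² + 0.51² + 0.29² + 0.10² + (-0.09)² + 0.12² + (-0.23)² + 0.08² + 0.28² = 0.1024 + 0.2601 + 0.0841 + 0.0100 + 0.0081 + 0.0144 + 0.0529 + 0.0064 + 0.0784 = 0.6168

0.617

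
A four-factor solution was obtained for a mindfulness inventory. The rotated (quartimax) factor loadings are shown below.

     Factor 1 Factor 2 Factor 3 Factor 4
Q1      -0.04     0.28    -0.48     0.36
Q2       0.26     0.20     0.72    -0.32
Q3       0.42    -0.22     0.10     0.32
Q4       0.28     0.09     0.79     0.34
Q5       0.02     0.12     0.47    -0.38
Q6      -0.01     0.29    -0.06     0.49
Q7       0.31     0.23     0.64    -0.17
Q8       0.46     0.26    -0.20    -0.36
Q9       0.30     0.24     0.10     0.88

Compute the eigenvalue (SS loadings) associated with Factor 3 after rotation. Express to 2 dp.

2.07

SS loadings for Factor 3 = (-0.48)² + 0.72² + 0.10² + 0.79² + 0.47² + (-0.06)² + 0.64² + (-0.20)² + 0.10² = 0.2304 + 0.5184 + 0.0100 + 0.6241 + 0.2209 + 0.0036 + 0.4096 + 0.0400 + 0.0100 = 2.0670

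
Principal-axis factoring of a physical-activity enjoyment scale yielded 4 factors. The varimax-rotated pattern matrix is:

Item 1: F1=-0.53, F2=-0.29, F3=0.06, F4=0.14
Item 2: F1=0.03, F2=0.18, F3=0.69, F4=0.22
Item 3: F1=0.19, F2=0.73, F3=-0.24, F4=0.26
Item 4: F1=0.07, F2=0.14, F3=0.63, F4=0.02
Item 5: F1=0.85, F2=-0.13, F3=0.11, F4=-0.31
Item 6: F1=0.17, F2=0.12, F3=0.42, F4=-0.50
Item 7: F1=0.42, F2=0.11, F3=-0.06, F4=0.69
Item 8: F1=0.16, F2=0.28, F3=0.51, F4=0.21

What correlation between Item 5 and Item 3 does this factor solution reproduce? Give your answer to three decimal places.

r̂ = Σ λ_i·λ_j across factors = (0.85)(0.19) + (-0.13)(0.73) + (0.11)(-0.24) + (-0.31)(0.26)
  = +0.1615 -0.0949 -0.0264 -0.0806 = -0.0404

-0.040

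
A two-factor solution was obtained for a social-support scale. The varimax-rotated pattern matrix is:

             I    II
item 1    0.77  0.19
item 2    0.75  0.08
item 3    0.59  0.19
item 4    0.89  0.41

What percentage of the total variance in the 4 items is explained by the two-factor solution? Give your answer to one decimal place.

Communalities: 0.6290, 0.5689, 0.3842, 0.9602; Σh² = 2.5423.
Total variance with 4 standardized items is 4, so the solution explains 2.5423/4 = 0.6356 = 63.56%.

63.6%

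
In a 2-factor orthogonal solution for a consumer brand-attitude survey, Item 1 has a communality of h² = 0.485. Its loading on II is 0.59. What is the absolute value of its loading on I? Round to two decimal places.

Under orthogonal rotation h² = Σλ², so λ_I² = h² − (0.3481) = 0.485 − 0.3481 = 0.1369.
|λ| = √0.1369 = 0.3700.

0.37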